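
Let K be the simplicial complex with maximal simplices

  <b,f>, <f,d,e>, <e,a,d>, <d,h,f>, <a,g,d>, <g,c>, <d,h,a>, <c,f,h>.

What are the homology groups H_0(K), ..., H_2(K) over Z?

K has 8 vertices, 14 edges, 6 triangles.
rank ∂_0 = 0, rank ∂_1 = 7 ⇒ b_0 = 8 − 0 − 7 = 1; all invariant factors of ∂_1 are 1 so no torsion. So H_0 = Z.
rank ∂_1 = 7, rank ∂_2 = 6 ⇒ b_1 = 14 − 7 − 6 = 1; all invariant factors of ∂_2 are 1 so no torsion. So H_1 = Z.
rank ∂_2 = 6, rank ∂_3 = 0 ⇒ b_2 = 6 − 6 − 0 = 0. So H_2 = 0.

H_0 = Z,  H_1 = Z,  H_2 = 0.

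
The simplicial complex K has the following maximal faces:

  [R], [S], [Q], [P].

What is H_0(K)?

H_0 ≅ Z^4.

We work with the vertex ordering P < Q < R < S. The simplices of K, each written with vertices in increasing order, are:

  0-simplices (4): P, Q, R, S

so the chain groups are C_0 ≅ Z^4.

Now H_k = ker ∂_k / im ∂_{k+1}, so:

  H_0: rank C_0 − rank ∂_1 = 4 − 0 = 4, and there is no ∂_1, so H_0 = Z^4.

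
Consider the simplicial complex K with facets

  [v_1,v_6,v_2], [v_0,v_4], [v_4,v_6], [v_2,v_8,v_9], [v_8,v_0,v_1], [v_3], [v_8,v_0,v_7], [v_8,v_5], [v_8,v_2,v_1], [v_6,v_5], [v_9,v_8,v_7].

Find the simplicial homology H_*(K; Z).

H_0 = Z^2,  H_1 = Z^2,  H_2 = 0.

Fix the vertex order v_0 < v_1 < v_2 < v_3 < v_4 < v_5 < v_6 < v_7 < v_8 < v_9 and write every simplex with vertices in increasing order. Then dim K = 2 and the simplices of K are:

  0-simplices (10): [v_0], [v_1], [v_2], [v_3], [v_4], [v_5], [v_6], [v_7], [v_8], [v_9]
  1-simplices (16): (16 of them)
  2-simplices (6): [v_0,v_1,v_8], [v_0,v_7,v_8], [v_1,v_2,v_6], [v_1,v_2,v_8], [v_2,v_8,v_9], [v_7,v_8,v_9]

so the chain groups are C_0 ≅ Z^10, C_1 ≅ Z^16, C_2 ≅ Z^6.

∂_1: C_1 → C_0 maps an edge to its endpoints' difference, ∂[p,q] = q − p. For instance
  ∂[v_7,v_8] = [v_8] − [v_7].
As a 10×16 matrix over Z this has rank 8, with invariant factors (1,1,1,1,1,1,1,1).

Boundary ∂_2: C_2 → C_1 acts by ∂[p,q,r] = [q,r] − [p,r] + [p,q]. For instance
  ∂[v_1,v_2,v_8] = [v_2,v_8] − [v_1,v_8] + [v_1,v_2],
  ∂[v_0,v_1,v_8] = [v_1,v_8] − [v_0,v_8] + [v_0,v_1].
The 16×6 boundary matrix has rank 6 and Smith normal form diag(1,1,1,1,1,1).

Reading off H_k = ker ∂_k / im ∂_{k+1}:

  H_0: rank C_0 − rank ∂_1 = 10 − 8 = 2, and the invariant factors of ∂_1 are all 1, so H_0 ≅ Z^2.
  H_1: rank ker ∂_1 − rank ∂_2 = (16 − 8) − 6 = 2, and the invariant factors of ∂_2 are all 1, so H_1 ≅ Z^2.
  H_2: rank ker ∂_2 − rank ∂_3 = (6 − 6) − 0 = 0, and there is no ∂_3, so H_2 ≅ 0.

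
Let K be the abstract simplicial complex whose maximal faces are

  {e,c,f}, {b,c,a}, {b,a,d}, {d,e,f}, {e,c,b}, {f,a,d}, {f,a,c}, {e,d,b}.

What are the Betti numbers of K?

b_0 = 1, b_1 = 0, b_2 = 1.

Take the total order a < b < c < d < e < f on the vertex set. Then K (dimension 2) consists of the simplices:

  0-simplices (6): a, b, c, d, e, f
  1-simplices (12): ab, ac, ad, af, bc, bd, be, ce, cf, de, df, ef
  2-simplices (8): abc, abd, acf, adf, bce, bde, cef, def

so the chain groups are C_0 ≅ Z^6, C_1 ≅ Z^12, C_2 ≅ Z^8.

Boundary ∂_1: C_1 → C_0 is given by ∂[p,q] = [q] − [p].
The 6×12 boundary matrix has rank 5 and Smith normal form diag(1,1,1,1,1).

Boundary ∂_2: C_2 → C_1 acts by ∂[p,q,r] = [q,r] − [p,r] + [p,q]. For instance
  ∂adf = df − af + ad,
  ∂def = ef − df + de.
The resulting 12×8 matrix has rank 7, and its Smith normal form has invariant factors (1,1,1,1,1,1,1).

Now H_k = ker ∂_k / im ∂_{k+1}, so:

  H_0: rank C_0 − rank ∂_1 = 6 − 5 = 1, and the invariant factors of ∂_1 are all 1, so H_0 ≅ Z.
  H_1: rank ker ∂_1 − rank ∂_2 = (12 − 5) − 7 = 0, and the invariant factors of ∂_2 are all 1, so H_1 ≅ 0.
  H_2: rank ker ∂_2 − rank ∂_3 = (8 − 7) − 0 = 1, and there is no ∂_3, so H_2 ≅ Z.

Hence the Betti numbers are b_0 = 1, b_1 = 0, b_2 = 1.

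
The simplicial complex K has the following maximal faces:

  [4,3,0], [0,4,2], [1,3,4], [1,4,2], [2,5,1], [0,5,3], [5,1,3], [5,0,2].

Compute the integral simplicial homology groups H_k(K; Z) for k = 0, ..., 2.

H_0 = Z,  H_1 = 0,  H_2 = Z.

Fix the vertex order 0 < 1 < 2 < 3 < 4 < 5 and write every simplex with vertices in increasing order. Then dim K = 2 and the simplices of K are:

  0-simplices (6): [0], [1], [2], [3], [4], [5]
  1-simplices (12): [0,2], [0,3], [0,4], [0,5], [1,2], [1,3], [1,4], [1,5], [2,4], [2,5], [3,4], [3,5]
  2-simplices (8): [0,2,4], [0,2,5], [0,3,4], [0,3,5], [1,2,4], [1,2,5], [1,3,4], [1,3,5]

giving chain groups C_0 ≅ Z^6, C_1 ≅ Z^12, C_2 ≅ Z^8.

∂_1: C_1 → C_0 is given by ∂[p,q] = [q] − [p].
The 6×12 boundary matrix has rank 5 and Smith normal form diag(1,1,1,1,1).

∂_2: C_2 → C_1 acts by ∂[p,q,r] = [q,r] − [p,r] + [p,q]. For instance
  ∂[1,3,5] = [3,5] − [1,5] + [1,3],
  ∂[0,2,5] = [2,5] − [0,5] + [0,2].
The resulting 12×8 matrix has rank 7, and its Smith normal form has invariant factors (1,1,1,1,1,1,1).

From H_k ≅ ker(∂_k) / im(∂_{k+1}) we obtain:

  H_0: rank C_0 − rank ∂_1 = 6 − 5 = 1, and the invariant factors of ∂_1 are all 1, so H_0 = Z.
  H_1: rank ker ∂_1 − rank ∂_2 = (12 − 5) − 7 = 0, and the invariant factors of ∂_2 are all 1, so H_1 = 0.
  H_2: rank ker ∂_2 − rank ∂_3 = (8 − 7) − 0 = 1, and there is no ∂_3, so H_2 = Z.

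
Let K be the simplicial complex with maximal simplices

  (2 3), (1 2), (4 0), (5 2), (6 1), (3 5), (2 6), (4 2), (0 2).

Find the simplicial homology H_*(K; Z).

H_0 ≅ Z,  H_1 ≅ Z^3.

We work with the vertex ordering 0 < 1 < 2 < 3 < 4 < 5 < 6. The simplices of K, each written with vertices in increasing order, are:

  0-simplices (7): [0], [1], [2], [3], [4], [5], [6]
  1-simplices (9): [0,2], [0,4], [1,2], [1,6], [2,3], [2,4], [2,5], [2,6], [3,5]

so the chain groups are C_0 ≅ Z^7, C_1 ≅ Z^9.

The boundary map ∂_1: C_1 → C_0 is given by ∂[p,q] = [q] − [p]. For instance
  ∂[0,2] = [2] − [0].
The 7×9 boundary matrix has rank 6 and Smith normal form diag(1,1,1,1,1,1).

Reading off H_k = ker ∂_k / im ∂_{k+1}:

  H_0: rank C_0 − rank ∂_1 = 7 − 6 = 1, and the invariant factors of ∂_1 are all 1, so H_0 ≅ Z.
  H_1: rank ker ∂_1 − rank ∂_2 = (9 − 6) − 0 = 3, and there is no ∂_2, so H_1 ≅ Z^3.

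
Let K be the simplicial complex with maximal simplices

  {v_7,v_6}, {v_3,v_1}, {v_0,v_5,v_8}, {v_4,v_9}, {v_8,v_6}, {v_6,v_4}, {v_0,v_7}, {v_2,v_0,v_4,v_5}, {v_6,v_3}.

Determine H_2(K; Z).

Fix the vertex order v_0 < v_1 < v_2 < v_3 < v_4 < v_5 < v_6 < v_7 < v_8 < v_9 and write every simplex with vertices in increasing order. Then dim K = 3 and the simplices of K are:

  0-simplices (10): [v_0], [v_1], [v_2], [v_3], [v_4], [v_5], [v_6], [v_7], [v_8], [v_9]
  1-simplices (15): (15 of them)
  2-simplices (5): [v_0,v_2,v_4], [v_0,v_2,v_5], [v_0,v_4,v_5], [v_0,v_5,v_8], [v_2,v_4,v_5]
  3-simplices (1): [v_0,v_2,v_4,v_5]

Hence C_0 ≅ Z^10, C_1 ≅ Z^15, C_2 ≅ Z^5, C_3 ≅ Z^1.

∂_1: C_1 → C_0 is given by ∂[p,q] = [q] − [p]. For instance
  ∂[v_0,v_8] = [v_8] − [v_0].
As a 10×15 matrix over Z this has rank 9, with invariant factors (1,1,1,1,1,1,1,1,1).

Boundary ∂_2: C_2 → C_1 sends each 2-simplex [p,q,r] to [q,r] − [p,r] + [p,q]. For instance
  ∂[v_0,v_5,v_8] = [v_5,v_8] − [v_0,v_8] + [v_0,v_5],
  ∂[v_0,v_2,v_4] = [v_2,v_4] − [v_0,v_4] + [v_0,v_2].
As a 15×5 matrix over Z this has rank 4, with invariant factors (1,1,1,1).

The boundary map ∂_3: C_3 → C_2 sends each 3-simplex σ to the alternating sum Σ_i (−1)^i (σ with its i-th vertex removed). For instance
  ∂[v_0,v_2,v_4,v_5] = [v_2,v_4,v_5] − [v_0,v_4,v_5] + [v_0,v_2,v_5] − [v_0,v_2,v_4].
As a 5×1 matrix over Z this has rank 1, with invariant factors (1).

Now H_k = ker ∂_k / im ∂_{k+1}, so:

  H_2: rank ker ∂_2 − rank ∂_3 = (5 − 4) − 1 = 0, and the invariant factors of ∂_3 are all 1, so H_2 = 0.

H_2 = 0.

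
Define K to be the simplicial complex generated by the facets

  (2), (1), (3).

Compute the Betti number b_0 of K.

Take the total order 1 < 2 < 3 on the vertex set. Then K (dimension 0) consists of the simplices:

  0-simplices (3): [1], [2], [3]

so the chain groups are C_0 ≅ Z^3.

Computing H_k = (kernel of ∂_k) / (image of ∂_{k+1}):

  H_0: rank C_0 − rank ∂_1 = 3 − 0 = 3, and there is no ∂_1, so H_0 ≅ Z^3.

(K is a triangulation of a set of 3 points.)

Hence the Betti numbers are b_0 = 3.

b_0 = 3.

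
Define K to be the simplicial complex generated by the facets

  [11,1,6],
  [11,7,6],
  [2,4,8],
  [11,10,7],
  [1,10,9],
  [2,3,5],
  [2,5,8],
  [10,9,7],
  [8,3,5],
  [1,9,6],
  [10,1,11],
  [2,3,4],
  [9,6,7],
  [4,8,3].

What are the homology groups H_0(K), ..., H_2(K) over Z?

H_0 ≅ Z^2,  H_1 = 0,  H_2 ≅ Z^2.

Take the total order 1 < 2 < 3 < 4 < 5 < 6 < 7 < 8 < 9 < 10 < 11 on the vertex set. Then K (dimension 2) consists of the simplices:

  0-simplices (11): [1], [2], [3], [4], [5], [6], [7], [8], [9], [10], [11]
  1-simplices (21): [1,6], [1,9], [1,10], [1,11], [2,3], [2,4], [2,5], [2,8], [3,4], [3,5], [3,8], [4,8], [5,8], [6,7], [6,9], [6,11], [7,9], [7,10], [7,11], [9,10], [10,11]
  2-simplices (14): [1,6,9], [1,6,11], [1,9,10], [1,10,11], [2,3,4], [2,3,5], [2,4,8], [2,5,8], [3,4,8], [3,5,8], [6,7,9], [6,7,11], [7,9,10], [7,10,11]

Hence C_0 ≅ Z^11, C_1 ≅ Z^21, C_2 ≅ Z^14.

∂_1: C_1 → C_0 maps an edge to its endpoints' difference, ∂[p,q] = q − p. For instance
  ∂[1,10] = [10] − [1].
The resulting 11×21 matrix has rank 9, and its Smith normal form has invariant factors (1,1,1,1,1,1,1,1,1).

Boundary ∂_2: C_2 → C_1 maps a triangle to the signed sum of its edges. For instance
  ∂[1,6,9] = [6,9] − [1,9] + [1,6],
  ∂[2,5,8] = [5,8] − [2,8] + [2,5].
As a 21×14 matrix over Z this has rank 12, with invariant factors (1,1,1,1,1,1,1,1,1,1,1,1).

Now H_k = ker ∂_k / im ∂_{k+1}, so:

  H_0: rank C_0 − rank ∂_1 = 11 − 9 = 2, and the invariant factors of ∂_1 are all 1, so H_0 ≅ Z^2.
  H_1: rank ker ∂_1 − rank ∂_2 = (21 − 9) − 12 = 0, and the invariant factors of ∂_2 are all 1, so H_1 ≅ 0.
  H_2: rank ker ∂_2 − rank ∂_3 = (14 − 12) − 0 = 2, and there is no ∂_3, so H_2 ≅ Z^2.

As a check, the Euler characteristic is 11 − 21 + 14 = 4, which agrees with 2 − 0 + 2 = 4.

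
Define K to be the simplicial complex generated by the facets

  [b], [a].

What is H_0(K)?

H_0 = Z^2.

We work with the vertex ordering a < b. The simplices of K, each written with vertices in increasing order, are:

  0-simplices (2): a, b

so the chain groups are C_0 ≅ Z^2.

Reading off H_k = ker ∂_k / im ∂_{k+1}:

  H_0: rank C_0 − rank ∂_1 = 2 − 0 = 2, and there is no ∂_1, so H_0 ≅ Z^2.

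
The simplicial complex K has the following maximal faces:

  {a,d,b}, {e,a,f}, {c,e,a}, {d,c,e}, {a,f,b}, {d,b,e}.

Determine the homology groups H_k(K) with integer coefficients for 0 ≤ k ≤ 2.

H_0 ≅ Z,  H_1 ≅ Z,  H_2 = 0.

Take the total order a < b < c < d < e < f on the vertex set. Then K (dimension 2) consists of the simplices:

  0-simplices (6): a, b, c, d, e, f
  1-simplices (12): ab, ac, ad, ae, af, bd, be, bf, cd, ce, de, ef
  2-simplices (6): abd, abf, ace, aef, bde, cde

so the chain groups are C_0 ≅ Z^6, C_1 ≅ Z^12, C_2 ≅ Z^6.

Boundary ∂_1: C_1 → C_0 sends each edge [p,q] (with p < q) to q − p. For instance
  ∂ef = f − e.
As a 6×12 matrix over Z this has rank 5, with invariant factors (1,1,1,1,1).

The boundary map ∂_2: C_2 → C_1 maps a triangle to the signed sum of its edges. For instance
  ∂abf = bf − af + ab,
  ∂abd = bd − ad + ab.
As a 12×6 matrix over Z this has rank 6, with invariant factors (1,1,1,1,1,1).

Computing H_k = (kernel of ∂_k) / (image of ∂_{k+1}):

  H_0: rank C_0 − rank ∂_1 = 6 − 5 = 1, and the invariant factors of ∂_1 are all 1, so H_0 ≅ Z.
  H_1: rank ker ∂_1 − rank ∂_2 = (12 − 5) − 6 = 1, and the invariant factors of ∂_2 are all 1, so H_1 ≅ Z.
  H_2: rank ker ∂_2 − rank ∂_3 = (6 − 6) − 0 = 0, and there is no ∂_3, so H_2 ≅ 0.

As a check, the Euler characteristic is 6 − 12 + 6 = 0, which agrees with 1 − 1 + 0 = 0.
(K is a triangulation of the cylinder S^1 x I.)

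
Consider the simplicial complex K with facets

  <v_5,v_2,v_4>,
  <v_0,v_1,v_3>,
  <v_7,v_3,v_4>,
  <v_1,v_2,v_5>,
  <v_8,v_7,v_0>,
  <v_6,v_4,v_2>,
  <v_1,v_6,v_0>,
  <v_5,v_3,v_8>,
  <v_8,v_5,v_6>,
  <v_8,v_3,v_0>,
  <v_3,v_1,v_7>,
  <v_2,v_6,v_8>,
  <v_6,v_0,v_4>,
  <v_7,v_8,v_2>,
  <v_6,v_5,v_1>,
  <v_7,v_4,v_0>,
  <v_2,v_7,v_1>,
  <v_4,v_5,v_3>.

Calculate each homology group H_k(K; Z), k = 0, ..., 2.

H_0 = Z,  H_1 = Z ⊕ Z/2,  H_2 = 0.

We work with the vertex ordering v_0 < v_1 < v_2 < v_3 < v_4 < v_5 < v_6 < v_7 < v_8. The simplices of K, each written with vertices in increasing order, are:

  0-simplices (9): [v_0], [v_1], [v_2], [v_3], [v_4], [v_5], [v_6], [v_7], [v_8]
  1-simplices (27): (27 of them)
  2-simplices (18): (18 of them)

Hence C_0 ≅ Z^9, C_1 ≅ Z^27, C_2 ≅ Z^18.

∂_1: C_1 → C_0 maps an edge to its endpoints' difference, ∂[p,q] = q − p. For instance
  ∂[v_0,v_6] = [v_6] − [v_0].
The 9×27 boundary matrix has rank 8 and Smith normal form diag(1,1,1,1,1,1,1,1).

∂_2: C_2 → C_1 maps a triangle to the signed sum of its edges. For instance
  ∂[v_2,v_6,v_8] = [v_6,v_8] − [v_2,v_8] + [v_2,v_6],
  ∂[v_0,v_7,v_8] = [v_7,v_8] − [v_0,v_8] + [v_0,v_7].
As a 27×18 matrix over Z this has rank 18, with invariant factors (1,1,1,1,1,1,1,1,1,1,1,1,1,1,1,1,1,2).

Computing H_k = (kernel of ∂_k) / (image of ∂_{k+1}):

  H_0: rank C_0 − rank ∂_1 = 9 − 8 = 1, and the invariant factors of ∂_1 are all 1, so H_0 = Z.
  H_1: rank ker ∂_1 − rank ∂_2 = (27 − 8) − 18 = 1, and ∂_2 has invariant factor 2 > 1, so H_1 = Z ⊕ Z/2.
  H_2: rank ker ∂_2 − rank ∂_3 = (18 − 18) − 0 = 0, and there is no ∂_3, so H_2 = 0.

(K is a triangulation of the Klein bottle.)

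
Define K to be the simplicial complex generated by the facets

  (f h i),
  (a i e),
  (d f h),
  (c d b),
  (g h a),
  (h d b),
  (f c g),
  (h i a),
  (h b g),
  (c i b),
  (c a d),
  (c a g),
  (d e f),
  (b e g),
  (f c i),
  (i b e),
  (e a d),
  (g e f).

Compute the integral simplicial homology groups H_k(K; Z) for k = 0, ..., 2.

H_0 = Z,  H_1 = Z^2,  H_2 = Z.

We work with the vertex ordering a < b < c < d < e < f < g < h < i. The simplices of K, each written with vertices in increasing order, are:

  0-simplices (9): a, b, c, d, e, f, g, h, i
  1-simplices (27): ac, ad, ae, ag, ah, ai, bc, bd, be, bg, bh, bi, cd, cf, cg, ci, de, df, dh, ef, eg, ei, fg, fh, fi, gh, hi
  2-simplices (18): acd, acg, ade, aei, agh, ahi, bcd, bci, bdh, beg, bei, bgh, cfg, cfi, def, dfh, efg, fhi

so the chain groups are C_0 ≅ Z^9, C_1 ≅ Z^27, C_2 ≅ Z^18.

∂_1: C_1 → C_0 sends each edge [p,q] (with p < q) to q − p. For instance
  ∂cf = f − c.
The 9×27 boundary matrix has rank 8 and Smith normal form diag(1,1,1,1,1,1,1,1).

The boundary map ∂_2: C_2 → C_1 sends each 2-simplex [p,q,r] to [q,r] − [p,r] + [p,q]. For instance
  ∂dfh = fh − dh + df,
  ∂beg = eg − bg + be.
The 27×18 boundary matrix has rank 17 and Smith normal form diag(1,1,1,1,1,1,1,1,1,1,1,1,1,1,1,1,1).

Computing H_k = (kernel of ∂_k) / (image of ∂_{k+1}):

  H_0: rank C_0 − rank ∂_1 = 9 − 8 = 1, and the invariant factors of ∂_1 are all 1, so H_0 ≅ Z.
  H_1: rank ker ∂_1 − rank ∂_2 = (27 − 8) − 17 = 2, and the invariant factors of ∂_2 are all 1, so H_1 ≅ Z^2.
  H_2: rank ker ∂_2 − rank ∂_3 = (18 − 17) − 0 = 1, and there is no ∂_3, so H_2 ≅ Z.

As a check, the Euler characteristic is 9 − 27 + 18 = 0, which agrees with 1 − 2 + 1 = 0.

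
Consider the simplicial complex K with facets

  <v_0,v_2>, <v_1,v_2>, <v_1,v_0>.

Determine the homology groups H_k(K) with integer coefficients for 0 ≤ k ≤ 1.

H_0 ≅ Z,  H_1 ≅ Z.

Take the total order v_0 < v_1 < v_2 on the vertex set. Then K (dimension 1) consists of the simplices:

  0-simplices (3): [v_0], [v_1], [v_2]
  1-simplices (3): [v_0,v_1], [v_0,v_2], [v_1,v_2]

Hence C_0 ≅ Z^3, C_1 ≅ Z^3.

The boundary map ∂_1: C_1 → C_0 sends each edge [p,q] (with p < q) to q − p. For instance
  ∂[v_0,v_2] = [v_2] − [v_0].
The resulting 3×3 matrix has rank 2, and its Smith normal form has invariant factors (1,1).

From H_k ≅ ker(∂_k) / im(∂_{k+1}) we obtain:

  H_0: rank C_0 − rank ∂_1 = 3 − 2 = 1, and the invariant factors of ∂_1 are all 1, so H_0 = Z.
  H_1: rank ker ∂_1 − rank ∂_2 = (3 − 2) − 0 = 1, and there is no ∂_2, so H_1 = Z.

As a check, the Euler characteristic is 3 − 3 = 0, which agrees with 1 − 1 = 0.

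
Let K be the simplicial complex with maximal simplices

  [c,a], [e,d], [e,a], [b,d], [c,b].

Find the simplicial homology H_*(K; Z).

H_0 ≅ Z,  H_1 ≅ Z.

We work with the vertex ordering a < b < c < d < e. The simplices of K, each written with vertices in increasing order, are:

  0-simplices (5): a, b, c, d, e
  1-simplices (5): ac, ae, bc, bd, de

giving chain groups C_0 ≅ Z^5, C_1 ≅ Z^5.

∂_1: C_1 → C_0 is given by ∂[p,q] = [q] − [p].
This gives a 5×5 integer matrix of rank 4; reducing to Smith normal form yields diagonal entries (1,1,1,1).

From H_k ≅ ker(∂_k) / im(∂_{k+1}) we obtain:

  H_0: rank C_0 − rank ∂_1 = 5 − 4 = 1, and the invariant factors of ∂_1 are all 1, so H_0 = Z.
  H_1: rank ker ∂_1 − rank ∂_2 = (5 − 4) − 0 = 1, and there is no ∂_2, so H_1 = Z.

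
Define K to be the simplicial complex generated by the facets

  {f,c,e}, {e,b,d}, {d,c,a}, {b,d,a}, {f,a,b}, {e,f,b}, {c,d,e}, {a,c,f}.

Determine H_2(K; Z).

H_2 = Z.

Take the total order a < b < c < d < e < f on the vertex set. Then K (dimension 2) consists of the simplices:

  0-simplices (6): a, b, c, d, e, f
  1-simplices (12): ab, ac, ad, af, bd, be, bf, cd, ce, cf, de, ef
  2-simplices (8): abd, abf, acd, acf, bde, bef, cde, cef

Hence C_0 ≅ Z^6, C_1 ≅ Z^12, C_2 ≅ Z^8.

The boundary map ∂_1: C_1 → C_0 sends each edge [p,q] (with p < q) to q − p. For instance
  ∂cd = d − c.
As a 6×12 matrix over Z this has rank 5, with invariant factors (1,1,1,1,1).

Boundary ∂_2: C_2 → C_1 maps a triangle to the signed sum of its edges. For instance
  ∂abd = bd − ad + ab,
  ∂acf = cf − af + ac.
This gives a 12×8 integer matrix of rank 7; reducing to Smith normal form yields diagonal entries (1,1,1,1,1,1,1).

From H_k ≅ ker(∂_k) / im(∂_{k+1}) we obtain:

  H_2: rank ker ∂_2 − rank ∂_3 = (8 − 7) − 0 = 1, and there is no ∂_3, so H_2 ≅ Z.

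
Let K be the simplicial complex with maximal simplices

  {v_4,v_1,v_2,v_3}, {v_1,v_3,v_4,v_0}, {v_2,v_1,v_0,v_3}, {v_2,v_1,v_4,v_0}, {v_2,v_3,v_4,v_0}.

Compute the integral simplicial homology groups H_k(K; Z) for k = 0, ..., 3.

Take the total order v_0 < v_1 < v_2 < v_3 < v_4 on the vertex set. Then K (dimension 3) consists of the simplices:

  0-simplices (5): [v_0], [v_1], [v_2], [v_3], [v_4]
  1-simplices (10): [v_0,v_1], [v_0,v_2], [v_0,v_3], [v_0,v_4], [v_1,v_2], [v_1,v_3], [v_1,v_4], [v_2,v_3], [v_2,v_4], [v_3,v_4]
  2-simplices (10): [v_0,v_1,v_2], [v_0,v_1,v_3], [v_0,v_1,v_4], [v_0,v_2,v_3], [v_0,v_2,v_4], [v_0,v_3,v_4], [v_1,v_2,v_3], [v_1,v_2,v_4], [v_1,v_3,v_4], [v_2,v_3,v_4]
  3-simplices (5): [v_0,v_1,v_2,v_3], [v_0,v_1,v_2,v_4], [v_0,v_1,v_3,v_4], [v_0,v_2,v_3,v_4], [v_1,v_2,v_3,v_4]

giving chain groups C_0 ≅ Z^5, C_1 ≅ Z^10, C_2 ≅ Z^10, C_3 ≅ Z^5.

The boundary map ∂_1: C_1 → C_0 sends each edge [p,q] (with p < q) to q − p. For instance
  ∂[v_0,v_3] = [v_3] − [v_0].
As a 5×10 matrix over Z this has rank 4, with invariant factors (1,1,1,1).

Boundary ∂_2: C_2 → C_1 sends each 2-simplex [p,q,r] to [q,r] − [p,r] + [p,q]. For instance
  ∂[v_1,v_2,v_3] = [v_2,v_3] − [v_1,v_3] + [v_1,v_2],
  ∂[v_1,v_3,v_4] = [v_3,v_4] − [v_1,v_4] + [v_1,v_3].
As a 10×10 matrix over Z this has rank 6, with invariant factors (1,1,1,1,1,1).

∂_3: C_3 → C_2 sends each 3-simplex σ to the alternating sum Σ_i (−1)^i (σ with its i-th vertex removed). For instance
  ∂[v_0,v_2,v_3,v_4] = [v_2,v_3,v_4] − [v_0,v_3,v_4] + [v_0,v_2,v_4] − [v_0,v_2,v_3],
  ∂[v_0,v_1,v_2,v_4] = [v_1,v_2,v_4] − [v_0,v_2,v_4] + [v_0,v_1,v_4] − [v_0,v_1,v_2].
As a 10×5 matrix over Z this has rank 4, with invariant factors (1,1,1,1).

Now H_k = ker ∂_k / im ∂_{k+1}, so:

  H_0: rank C_0 − rank ∂_1 = 5 − 4 = 1, and the invariant factors of ∂_1 are all 1, so H_0 = Z.
  H_1: rank ker ∂_1 − rank ∂_2 = (10 − 4) − 6 = 0, and the invariant factors of ∂_2 are all 1, so H_1 = 0.
  H_2: rank ker ∂_2 − rank ∂_3 = (10 − 6) − 4 = 0, and the invariant factors of ∂_3 are all 1, so H_2 = 0.
  H_3: rank ker ∂_3 − rank ∂_4 = (5 − 4) − 0 = 1, and there is no ∂_4, so H_3 = Z.

As a check, the Euler characteristic is 5 − 10 + 10 − 5 = 0, which agrees with 1 − 0 + 0 − 1 = 0.
(K is a triangulation of the 3-sphere S^3.)

H_0 = Z,  H_1 = 0,  H_2 = 0,  H_3 = Z.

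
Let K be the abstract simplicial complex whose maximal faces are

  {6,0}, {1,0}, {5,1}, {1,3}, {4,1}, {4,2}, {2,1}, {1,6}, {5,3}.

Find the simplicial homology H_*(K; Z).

We work with the vertex ordering 0 < 1 < 2 < 3 < 4 < 5 < 6. The simplices of K, each written with vertices in increasing order, are:

  0-simplices (7): [0], [1], [2], [3], [4], [5], [6]
  1-simplices (9): [0,1], [0,6], [1,2], [1,3], [1,4], [1,5], [1,6], [2,4], [3,5]

so the chain groups are C_0 ≅ Z^7, C_1 ≅ Z^9.

Boundary ∂_1: C_1 → C_0 is given by ∂[p,q] = [q] − [p]. For instance
  ∂[0,1] = [1] − [0].
The resulting 7×9 matrix has rank 6, and its Smith normal form has invariant factors (1,1,1,1,1,1).

Now H_k = ker ∂_k / im ∂_{k+1}, so:

  H_0: rank C_0 − rank ∂_1 = 7 − 6 = 1, and the invariant factors of ∂_1 are all 1, so H_0 = Z.
  H_1: rank ker ∂_1 − rank ∂_2 = (9 − 6) − 0 = 3, and there is no ∂_2, so H_1 = Z^3.

As a check, the Euler characteristic is 7 − 9 = -2, which agrees with 1 − 3 = -2.
(K is a triangulation of a wedge of 3 circles.)

H_0 ≅ Z,  H_1 ≅ Z^3.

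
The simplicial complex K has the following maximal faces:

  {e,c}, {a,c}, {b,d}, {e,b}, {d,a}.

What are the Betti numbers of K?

Fix the vertex order a < b < c < d < e and write every simplex with vertices in increasing order. Then dim K = 1 and the simplices of K are:

  0-simplices (5): a, b, c, d, e
  1-simplices (5): ac, ad, bd, be, ce

Hence C_0 ≅ Z^5, C_1 ≅ Z^5.

The boundary map ∂_1: C_1 → C_0 maps an edge to its endpoints' difference, ∂[p,q] = q − p. For instance
  ∂ad = d − a.
The resulting 5×5 matrix has rank 4, and its Smith normal form has invariant factors (1,1,1,1).

Computing H_k = (kernel of ∂_k) / (image of ∂_{k+1}):

  H_0: rank C_0 − rank ∂_1 = 5 − 4 = 1, and the invariant factors of ∂_1 are all 1, so H_0 ≅ Z.
  H_1: rank ker ∂_1 − rank ∂_2 = (5 − 4) − 0 = 1, and there is no ∂_2, so H_1 ≅ Z.

Hence the Betti numbers are b_0 = 1, b_1 = 1.

b_0 = 1, b_1 = 1.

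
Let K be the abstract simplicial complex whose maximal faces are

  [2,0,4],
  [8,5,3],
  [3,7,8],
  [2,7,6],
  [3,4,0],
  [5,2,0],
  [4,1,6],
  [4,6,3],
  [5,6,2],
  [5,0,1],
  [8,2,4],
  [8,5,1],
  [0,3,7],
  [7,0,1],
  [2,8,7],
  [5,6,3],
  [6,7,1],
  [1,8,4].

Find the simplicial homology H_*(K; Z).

Fix the vertex order 0 < 1 < 2 < 3 < 4 < 5 < 6 < 7 < 8 and write every simplex with vertices in increasing order. Then dim K = 2 and the simplices of K are:

  0-simplices (9): [0], [1], [2], [3], [4], [5], [6], [7], [8]
  1-simplices (27): (27 of them)
  2-simplices (18): [0,1,5], [0,1,7], [0,2,4], [0,2,5], [0,3,4], [0,3,7], [1,4,6], [1,4,8], [1,5,8], [1,6,7], [2,4,8], [2,5,6], [2,6,7], [2,7,8], [3,4,6], [3,5,6], [3,5,8], [3,7,8]

giving chain groups C_0 ≅ Z^9, C_1 ≅ Z^27, C_2 ≅ Z^18.

∂_1: C_1 → C_0 sends each edge [p,q] (with p < q) to q − p.
As a 9×27 matrix over Z this has rank 8, with invariant factors (1,1,1,1,1,1,1,1).

The boundary map ∂_2: C_2 → C_1 sends each 2-simplex [p,q,r] to [q,r] − [p,r] + [p,q]. For instance
  ∂[0,1,7] = [1,7] − [0,7] + [0,1],
  ∂[0,2,5] = [2,5] − [0,5] + [0,2].
The resulting 27×18 matrix has rank 17, and its Smith normal form has invariant factors (1,1,1,1,1,1,1,1,1,1,1,1,1,1,1,1,1).

Now H_k = ker ∂_k / im ∂_{k+1}, so:

  H_0: rank C_0 − rank ∂_1 = 9 − 8 = 1, and the invariant factors of ∂_1 are all 1, so H_0 = Z.
  H_1: rank ker ∂_1 − rank ∂_2 = (27 − 8) − 17 = 2, and the invariant factors of ∂_2 are all 1, so H_1 = Z^2.
  H_2: rank ker ∂_2 − rank ∂_3 = (18 − 17) − 0 = 1, and there is no ∂_3, so H_2 = Z.

H_0 ≅ Z,  H_1 ≅ Z^2,  H_2 ≅ Z.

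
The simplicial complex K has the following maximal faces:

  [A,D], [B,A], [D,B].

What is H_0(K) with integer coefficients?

H_0 ≅ Z.

K has 3 vertices, 3 edges.
rank ∂_0 = 0, rank ∂_1 = 2 ⇒ b_0 = 3 − 0 − 2 = 1; all invariant factors of ∂_1 are 1 so no torsion. So H_0 ≅ Z.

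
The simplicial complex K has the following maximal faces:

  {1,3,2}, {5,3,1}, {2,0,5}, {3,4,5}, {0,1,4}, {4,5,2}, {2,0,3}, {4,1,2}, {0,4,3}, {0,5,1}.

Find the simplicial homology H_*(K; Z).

H_0 ≅ Z,  H_1 ≅ Z/2,  H_2 = 0.

Take the total order 0 < 1 < 2 < 3 < 4 < 5 on the vertex set. Then K (dimension 2) consists of the simplices:

  0-simplices (6): [0], [1], [2], [3], [4], [5]
  1-simplices (15): [0,1], [0,2], [0,3], [0,4], [0,5], [1,2], [1,3], [1,4], [1,5], [2,3], [2,4], [2,5], [3,4], [3,5], [4,5]
  2-simplices (10): [0,1,4], [0,1,5], [0,2,3], [0,2,5], [0,3,4], [1,2,3], [1,2,4], [1,3,5], [2,4,5], [3,4,5]

Hence C_0 ≅ Z^6, C_1 ≅ Z^15, C_2 ≅ Z^10.

∂_1: C_1 → C_0 is given by ∂[p,q] = [q] − [p].
The resulting 6×15 matrix has rank 5, and its Smith normal form has invariant factors (1,1,1,1,1).

∂_2: C_2 → C_1 acts by ∂[p,q,r] = [q,r] − [p,r] + [p,q]. For instance
  ∂[1,2,4] = [2,4] − [1,4] + [1,2],
  ∂[1,2,3] = [2,3] − [1,3] + [1,2].
As a 15×10 matrix over Z this has rank 10, with invariant factors (1,1,1,1,1,1,1,1,1,2).

Computing H_k = (kernel of ∂_k) / (image of ∂_{k+1}):

  H_0: rank C_0 − rank ∂_1 = 6 − 5 = 1, and the invariant factors of ∂_1 are all 1, so H_0 = Z.
  H_1: rank ker ∂_1 − rank ∂_2 = (15 − 5) − 10 = 0, and ∂_2 has invariant factor 2 > 1, so H_1 = Z/2.
  H_2: rank ker ∂_2 − rank ∂_3 = (10 − 10) − 0 = 0, and there is no ∂_3, so H_2 = 0.

As a check, the Euler characteristic is 6 − 15 + 10 = 1, which agrees with 1 − 0 + 0 = 1.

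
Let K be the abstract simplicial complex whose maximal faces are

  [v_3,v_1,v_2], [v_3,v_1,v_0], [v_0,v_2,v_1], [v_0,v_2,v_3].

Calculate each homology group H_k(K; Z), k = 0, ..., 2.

Fix the vertex order v_0 < v_1 < v_2 < v_3 and write every simplex with vertices in increasing order. Then dim K = 2 and the simplices of K are:

  0-simplices (4): [v_0], [v_1], [v_2], [v_3]
  1-simplices (6): [v_0,v_1], [v_0,v_2], [v_0,v_3], [v_1,v_2], [v_1,v_3], [v_2,v_3]
  2-simplices (4): [v_0,v_1,v_2], [v_0,v_1,v_3], [v_0,v_2,v_3], [v_1,v_2,v_3]

so the chain groups are C_0 ≅ Z^4, C_1 ≅ Z^6, C_2 ≅ Z^4.

The boundary map ∂_1: C_1 → C_0 maps an edge to its endpoints' difference, ∂[p,q] = q − p. For instance
  ∂[v_0,v_2] = [v_2] − [v_0].
The 4×6 boundary matrix has rank 3 and Smith normal form diag(1,1,1).

Boundary ∂_2: C_2 → C_1 acts by ∂[p,q,r] = [q,r] − [p,r] + [p,q]. For instance
  ∂[v_0,v_2,v_3] = [v_2,v_3] − [v_0,v_3] + [v_0,v_2],
  ∂[v_0,v_1,v_3] = [v_1,v_3] − [v_0,v_3] + [v_0,v_1].
As a 6×4 matrix over Z this has rank 3, with invariant factors (1,1,1).

Reading off H_k = ker ∂_k / im ∂_{k+1}:

  H_0: rank C_0 − rank ∂_1 = 4 − 3 = 1, and the invariant factors of ∂_1 are all 1, so H_0 ≅ Z.
  H_1: rank ker ∂_1 − rank ∂_2 = (6 − 3) − 3 = 0, and the invariant factors of ∂_2 are all 1, so H_1 ≅ 0.
  H_2: rank ker ∂_2 − rank ∂_3 = (4 − 3) − 0 = 1, and there is no ∂_3, so H_2 ≅ Z.

As a check, the Euler characteristic is 4 − 6 + 4 = 2, which agrees with 1 − 0 + 1 = 2.
(K is a triangulation of the 2-sphere S^2.)

H_0 ≅ Z,  H_1 = 0,  H_2 ≅ Z.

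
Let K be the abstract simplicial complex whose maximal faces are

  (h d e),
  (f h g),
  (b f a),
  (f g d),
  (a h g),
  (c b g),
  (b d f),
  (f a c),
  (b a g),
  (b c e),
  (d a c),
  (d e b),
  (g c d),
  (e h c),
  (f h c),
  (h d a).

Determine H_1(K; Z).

Take the total order a < b < c < d < e < f < g < h on the vertex set. Then K (dimension 2) consists of the simplices:

  0-simplices (8): a, b, c, d, e, f, g, h
  1-simplices (24): ab, ac, ad, af, ag, ah, bc, bd, be, bf, bg, cd, ce, cf, cg, ch, de, df, dg, dh, eh, fg, fh, gh
  2-simplices (16): abf, abg, acd, acf, adh, agh, bce, bcg, bde, bdf, cdg, ceh, cfh, deh, dfg, fgh

Hence C_0 ≅ Z^8, C_1 ≅ Z^24, C_2 ≅ Z^16.

The boundary map ∂_1: C_1 → C_0 maps an edge to its endpoints' difference, ∂[p,q] = q − p.
The 8×24 boundary matrix has rank 7 and Smith normal form diag(1,1,1,1,1,1,1).

The boundary map ∂_2: C_2 → C_1 sends each 2-simplex [p,q,r] to [q,r] − [p,r] + [p,q]. For instance
  ∂abf = bf − af + ab,
  ∂deh = eh − dh + de.
As a 24×16 matrix over Z this has rank 15, with invariant factors (1,1,1,1,1,1,1,1,1,1,1,1,1,1,1).

Computing H_k = (kernel of ∂_k) / (image of ∂_{k+1}):

  H_1: rank ker ∂_1 − rank ∂_2 = (24 − 7) − 15 = 2, and the invariant factors of ∂_2 are all 1, so H_1 = Z^2.

(K is a triangulation of the torus T^2.)

H_1 ≅ Z^2.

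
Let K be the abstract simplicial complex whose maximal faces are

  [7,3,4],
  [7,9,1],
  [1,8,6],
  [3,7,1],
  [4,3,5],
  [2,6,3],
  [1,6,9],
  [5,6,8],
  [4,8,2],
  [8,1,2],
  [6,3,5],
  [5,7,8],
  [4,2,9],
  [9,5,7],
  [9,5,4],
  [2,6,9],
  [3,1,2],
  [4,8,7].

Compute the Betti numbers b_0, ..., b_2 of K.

We work with the vertex ordering 1 < 2 < 3 < 4 < 5 < 6 < 7 < 8 < 9. The simplices of K, each written with vertices in increasing order, are:

  0-simplices (9): [1], [2], [3], [4], [5], [6], [7], [8], [9]
  1-simplices (27): (27 of them)
  2-simplices (18): [1,2,3], [1,2,8], [1,3,7], [1,6,8], [1,6,9], [1,7,9], [2,3,6], [2,4,8], [2,4,9], [2,6,9], [3,4,5], [3,4,7], [3,5,6], [4,5,9], [4,7,8], [5,6,8], [5,7,8], [5,7,9]

giving chain groups C_0 ≅ Z^9, C_1 ≅ Z^27, C_2 ≅ Z^18.

Boundary ∂_1: C_1 → C_0 sends each edge [p,q] (with p < q) to q − p.
As a 9×27 matrix over Z this has rank 8, with invariant factors (1,1,1,1,1,1,1,1).

The boundary map ∂_2: C_2 → C_1 sends each 2-simplex [p,q,r] to [q,r] − [p,r] + [p,q]. For instance
  ∂[3,5,6] = [5,6] − [3,6] + [3,5],
  ∂[1,6,8] = [6,8] − [1,8] + [1,6].
The 27×18 boundary matrix has rank 18 and Smith normal form diag(1,1,1,1,1,1,1,1,1,1,1,1,1,1,1,1,1,2).

From H_k ≅ ker(∂_k) / im(∂_{k+1}) we obtain:

  H_0: rank C_0 − rank ∂_1 = 9 − 8 = 1, and the invariant factors of ∂_1 are all 1, so H_0 = Z.
  H_1: rank ker ∂_1 − rank ∂_2 = (27 − 8) − 18 = 1, and ∂_2 has invariant factor 2 > 1, so H_1 = Z ⊕ Z/2.
  H_2: rank ker ∂_2 − rank ∂_3 = (18 − 18) − 0 = 0, and there is no ∂_3, so H_2 = 0.

Hence the Betti numbers are b_0 = 1, b_1 = 1, b_2 = 0.

b_0 = 1, b_1 = 1, b_2 = 0.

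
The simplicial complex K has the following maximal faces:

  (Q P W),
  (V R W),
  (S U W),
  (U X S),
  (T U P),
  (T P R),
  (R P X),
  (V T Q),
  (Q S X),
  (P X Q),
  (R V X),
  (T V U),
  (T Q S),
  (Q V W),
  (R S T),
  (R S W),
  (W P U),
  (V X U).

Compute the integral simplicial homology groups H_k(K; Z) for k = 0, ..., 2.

We work with the vertex ordering P < Q < R < S < T < U < V < W < X. The simplices of K, each written with vertices in increasing order, are:

  0-simplices (9): P, Q, R, S, T, U, V, W, X
  1-simplices (27): PQ, PR, PT, PU, PW, PX, QS, QT, QV, QW, QX, RS, RT, RV, RW, RX, ST, SU, SW, SX, TU, TV, UV, UW, UX, VW, VX
  2-simplices (18): PQW, PQX, PRT, PRX, PTU, PUW, QST, QSX, QTV, QVW, RST, RSW, RVW, RVX, SUW, SUX, TUV, UVX

giving chain groups C_0 ≅ Z^9, C_1 ≅ Z^27, C_2 ≅ Z^18.

The boundary map ∂_1: C_1 → C_0 is given by ∂[p,q] = [q] − [p].
The resulting 9×27 matrix has rank 8, and its Smith normal form has invariant factors (1,1,1,1,1,1,1,1).

∂_2: C_2 → C_1 maps a triangle to the signed sum of its edges. For instance
  ∂PQX = QX − PX + PQ,
  ∂QTV = TV − QV + QT.
The 27×18 boundary matrix has rank 17 and Smith normal form diag(1,1,1,1,1,1,1,1,1,1,1,1,1,1,1,1,1).

Computing H_k = (kernel of ∂_k) / (image of ∂_{k+1}):

  H_0: rank C_0 − rank ∂_1 = 9 − 8 = 1, and the invariant factors of ∂_1 are all 1, so H_0 = Z.
  H_1: rank ker ∂_1 − rank ∂_2 = (27 − 8) − 17 = 2, and the invariant factors of ∂_2 are all 1, so H_1 = Z^2.
  H_2: rank ker ∂_2 − rank ∂_3 = (18 − 17) − 0 = 1, and there is no ∂_3, so H_2 = Z.

(K is a triangulation of the torus T^2.)

H_0 ≅ Z,  H_1 ≅ Z^2,  H_2 ≅ Z.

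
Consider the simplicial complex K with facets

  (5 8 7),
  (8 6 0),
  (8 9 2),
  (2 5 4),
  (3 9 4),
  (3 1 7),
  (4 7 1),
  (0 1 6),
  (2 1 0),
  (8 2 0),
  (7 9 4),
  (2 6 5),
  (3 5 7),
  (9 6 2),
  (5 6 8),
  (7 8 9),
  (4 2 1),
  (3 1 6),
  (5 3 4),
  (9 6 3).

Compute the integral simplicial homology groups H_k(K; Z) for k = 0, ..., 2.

H_0 ≅ Z,  H_1 ≅ Z ⊕ Z_2,  H_2 = 0.

We work with the vertex ordering 0 < 1 < 2 < 3 < 4 < 5 < 6 < 7 < 8 < 9. The simplices of K, each written with vertices in increasing order, are:

  0-simplices (10): [0], [1], [2], [3], [4], [5], [6], [7], [8], [9]
  1-simplices (30): (30 of them)
  2-simplices (20): (20 of them)

giving chain groups C_0 ≅ Z^10, C_1 ≅ Z^30, C_2 ≅ Z^20.

The boundary map ∂_1: C_1 → C_0 maps an edge to its endpoints' difference, ∂[p,q] = q − p.
The 10×30 boundary matrix has rank 9 and Smith normal form diag(1,1,1,1,1,1,1,1,1).

Boundary ∂_2: C_2 → C_1 sends each 2-simplex [p,q,r] to [q,r] − [p,r] + [p,q]. For instance
  ∂[1,4,7] = [4,7] − [1,7] + [1,4],
  ∂[0,2,8] = [2,8] − [0,8] + [0,2].
The 30×20 boundary matrix has rank 20 and Smith normal form diag(1,1,1,1,1,1,1,1,1,1,1,1,1,1,1,1,1,1,1,2).

Now H_k = ker ∂_k / im ∂_{k+1}, so:

  H_0: rank C_0 − rank ∂_1 = 10 − 9 = 1, and the invariant factors of ∂_1 are all 1, so H_0 = Z.
  H_1: rank ker ∂_1 − rank ∂_2 = (30 − 9) − 20 = 1, and ∂_2 has invariant factor 2 > 1, so H_1 = Z ⊕ Z_2.
  H_2: rank ker ∂_2 − rank ∂_3 = (20 − 20) − 0 = 0, and there is no ∂_3, so H_2 = 0.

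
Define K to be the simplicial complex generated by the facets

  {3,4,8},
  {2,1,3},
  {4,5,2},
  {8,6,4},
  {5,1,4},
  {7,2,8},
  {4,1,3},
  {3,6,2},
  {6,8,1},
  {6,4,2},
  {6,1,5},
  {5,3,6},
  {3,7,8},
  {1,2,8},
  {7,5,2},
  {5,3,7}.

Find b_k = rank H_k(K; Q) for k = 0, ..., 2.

Take the total order 1 < 2 < 3 < 4 < 5 < 6 < 7 < 8 on the vertex set. Then K (dimension 2) consists of the simplices:

  0-simplices (8): [1], [2], [3], [4], [5], [6], [7], [8]
  1-simplices (24): (24 of them)
  2-simplices (16): [1,2,3], [1,2,8], [1,3,4], [1,4,5], [1,5,6], [1,6,8], [2,3,6], [2,4,5], [2,4,6], [2,5,7], [2,7,8], [3,4,8], [3,5,6], [3,5,7], [3,7,8], [4,6,8]

giving chain groups C_0 ≅ Z^8, C_1 ≅ Z^24, C_2 ≅ Z^16.

Boundary ∂_1: C_1 → C_0 is given by ∂[p,q] = [q] − [p].
The 8×24 boundary matrix has rank 7 and Smith normal form diag(1,1,1,1,1,1,1).

∂_2: C_2 → C_1 acts by ∂[p,q,r] = [q,r] − [p,r] + [p,q]. For instance
  ∂[3,7,8] = [7,8] − [3,8] + [3,7],
  ∂[1,2,8] = [2,8] − [1,8] + [1,2].
The resulting 24×16 matrix has rank 15, and its Smith normal form has invariant factors (1,1,1,1,1,1,1,1,1,1,1,1,1,1,1).

Reading off H_k = ker ∂_k / im ∂_{k+1}:

  H_0: rank C_0 − rank ∂_1 = 8 − 7 = 1, and the invariant factors of ∂_1 are all 1, so H_0 = Z.
  H_1: rank ker ∂_1 − rank ∂_2 = (24 − 7) − 15 = 2, and the invariant factors of ∂_2 are all 1, so H_1 = Z^2.
  H_2: rank ker ∂_2 − rank ∂_3 = (16 − 15) − 0 = 1, and there is no ∂_3, so H_2 = Z.

Hence the Betti numbers are b_0 = 1, b_1 = 2, b_2 = 1.

b_0 = 1, b_1 = 2, b_2 = 1.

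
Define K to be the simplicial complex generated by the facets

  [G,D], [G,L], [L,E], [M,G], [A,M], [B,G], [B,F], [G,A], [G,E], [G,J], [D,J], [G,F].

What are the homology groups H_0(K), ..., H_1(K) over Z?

We work with the vertex ordering A < B < D < E < F < G < J < L < M. The simplices of K, each written with vertices in increasing order, are:

  0-simplices (9): A, B, D, E, F, G, J, L, M
  1-simplices (12): AG, AM, BF, BG, DG, DJ, EG, EL, FG, GJ, GL, GM

Hence C_0 ≅ Z^9, C_1 ≅ Z^12.

Boundary ∂_1: C_1 → C_0 maps an edge to its endpoints' difference, ∂[p,q] = q − p.
The 9×12 boundary matrix has rank 8 and Smith normal form diag(1,1,1,1,1,1,1,1).

Reading off H_k = ker ∂_k / im ∂_{k+1}:

  H_0: rank C_0 − rank ∂_1 = 9 − 8 = 1, and the invariant factors of ∂_1 are all 1, so H_0 = Z.
  H_1: rank ker ∂_1 − rank ∂_2 = (12 − 8) − 0 = 4, and there is no ∂_2, so H_1 = Z^4.

H_0 = Z,  H_1 = Z^4.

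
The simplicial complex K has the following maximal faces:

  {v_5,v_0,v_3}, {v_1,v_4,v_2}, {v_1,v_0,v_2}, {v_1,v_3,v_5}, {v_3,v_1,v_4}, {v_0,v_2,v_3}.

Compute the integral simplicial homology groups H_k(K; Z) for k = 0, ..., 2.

Order the vertices as v_0 < v_1 < v_2 < v_3 < v_4 < v_5. Listing each simplex with vertices in this order, K has dimension 2 with simplices:

  0-simplices (6): [v_0], [v_1], [v_2], [v_3], [v_4], [v_5]
  1-simplices (12): [v_0,v_1], [v_0,v_2], [v_0,v_3], [v_0,v_5], [v_1,v_2], [v_1,v_3], [v_1,v_4], [v_1,v_5], [v_2,v_3], [v_2,v_4], [v_3,v_4], [v_3,v_5]
  2-simplices (6): [v_0,v_1,v_2], [v_0,v_2,v_3], [v_0,v_3,v_5], [v_1,v_2,v_4], [v_1,v_3,v_4], [v_1,v_3,v_5]

so the chain groups are C_0 ≅ Z^6, C_1 ≅ Z^12, C_2 ≅ Z^6.

The boundary map ∂_1: C_1 → C_0 sends each edge [p,q] (with p < q) to q − p.
This gives a 6×12 integer matrix of rank 5; reducing to Smith normal form yields diagonal entries (1,1,1,1,1).

The boundary map ∂_2: C_2 → C_1 maps a triangle to the signed sum of its edges. For instance
  ∂[v_0,v_2,v_3] = [v_2,v_3] − [v_0,v_3] + [v_0,v_2],
  ∂[v_1,v_2,v_4] = [v_2,v_4] − [v_1,v_4] + [v_1,v_2].
The 12×6 boundary matrix has rank 6 and Smith normal form diag(1,1,1,1,1,1).

Computing H_k = (kernel of ∂_k) / (image of ∂_{k+1}):

  H_0: rank C_0 − rank ∂_1 = 6 − 5 = 1, and the invariant factors of ∂_1 are all 1, so H_0 = Z.
  H_1: rank ker ∂_1 − rank ∂_2 = (12 − 5) − 6 = 1, and the invariant factors of ∂_2 are all 1, so H_1 = Z.
  H_2: rank ker ∂_2 − rank ∂_3 = (6 − 6) − 0 = 0, and there is no ∂_3, so H_2 = 0.

As a check, the Euler characteristic is 6 − 12 + 6 = 0, which agrees with 1 − 1 + 0 = 0.

H_0 = Z,  H_1 = Z,  H_2 = 0.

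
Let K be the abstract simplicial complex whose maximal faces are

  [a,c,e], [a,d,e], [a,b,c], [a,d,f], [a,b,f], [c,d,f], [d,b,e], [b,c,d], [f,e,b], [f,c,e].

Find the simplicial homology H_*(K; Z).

H_0 = Z,  H_1 = Z/2,  H_2 = 0.

K has 6 vertices, 15 edges, 10 triangles.
rank ∂_0 = 0, rank ∂_1 = 5 ⇒ b_0 = 6 − 0 − 5 = 1; all invariant factors of ∂_1 are 1 so no torsion. So H_0 = Z.
rank ∂_1 = 5, rank ∂_2 = 10 ⇒ b_1 = 15 − 5 − 10 = 0; ∂_2 has invariant factor(s) [2] giving torsion. So H_1 = Z/2.
rank ∂_2 = 10, rank ∂_3 = 0 ⇒ b_2 = 10 − 10 − 0 = 0. So H_2 = 0.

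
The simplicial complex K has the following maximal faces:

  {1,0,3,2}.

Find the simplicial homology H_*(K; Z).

H_0 ≅ Z,  H_1 = 0,  H_2 = 0,  H_3 = 0.

We work with the vertex ordering 0 < 1 < 2 < 3. The simplices of K, each written with vertices in increasing order, are:

  0-simplices (4): [0], [1], [2], [3]
  1-simplices (6): [0,1], [0,2], [0,3], [1,2], [1,3], [2,3]
  2-simplices (4): [0,1,2], [0,1,3], [0,2,3], [1,2,3]
  3-simplices (1): [0,1,2,3]

giving chain groups C_0 ≅ Z^4, C_1 ≅ Z^6, C_2 ≅ Z^4, C_3 ≅ Z^1.

Boundary ∂_1: C_1 → C_0 is given by ∂[p,q] = [q] − [p]. For instance
  ∂[0,2] = [2] − [0].
As a 4×6 matrix over Z this has rank 3, with invariant factors (1,1,1).

Boundary ∂_2: C_2 → C_1 maps a triangle to the signed sum of its edges. For instance
  ∂[0,1,3] = [1,3] − [0,3] + [0,1],
  ∂[0,1,2] = [1,2] − [0,2] + [0,1].
This gives a 6×4 integer matrix of rank 3; reducing to Smith normal form yields diagonal entries (1,1,1).

Boundary ∂_3: C_3 → C_2 sends each 3-simplex σ to the alternating sum Σ_i (−1)^i (σ with its i-th vertex removed). For instance
  ∂[0,1,2,3] = [1,2,3] − [0,2,3] + [0,1,3] − [0,1,2].
As a 4×1 matrix over Z this has rank 1, with invariant factors (1).

From H_k ≅ ker(∂_k) / im(∂_{k+1}) we obtain:

  H_0: rank C_0 − rank ∂_1 = 4 − 3 = 1, and the invariant factors of ∂_1 are all 1, so H_0 ≅ Z.
  H_1: rank ker ∂_1 − rank ∂_2 = (6 − 3) − 3 = 0, and the invariant factors of ∂_2 are all 1, so H_1 ≅ 0.
  H_2: rank ker ∂_2 − rank ∂_3 = (4 − 3) − 1 = 0, and the invariant factors of ∂_3 are all 1, so H_2 ≅ 0.
  H_3: rank ker ∂_3 − rank ∂_4 = (1 − 1) − 0 = 0, and there is no ∂_4, so H_3 ≅ 0.

As a check, the Euler characteristic is 4 − 6 + 4 − 1 = 1, which agrees with 1 − 0 + 0 − 0 = 1.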